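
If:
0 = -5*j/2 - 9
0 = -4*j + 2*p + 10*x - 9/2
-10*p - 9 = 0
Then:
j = -18/5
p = -9/10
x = -81/100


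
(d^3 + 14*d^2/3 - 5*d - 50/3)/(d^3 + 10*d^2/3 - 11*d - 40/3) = (3*d^2 - d - 10)/(3*d^2 - 5*d - 8)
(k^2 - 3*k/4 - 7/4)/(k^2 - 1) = (k - 7/4)/(k - 1)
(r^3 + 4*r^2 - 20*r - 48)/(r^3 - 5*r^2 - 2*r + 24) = (r + 6)/(r - 3)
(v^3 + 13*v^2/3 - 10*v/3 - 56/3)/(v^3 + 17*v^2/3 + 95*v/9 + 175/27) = 9*(v^2 + 2*v - 8)/(9*v^2 + 30*v + 25)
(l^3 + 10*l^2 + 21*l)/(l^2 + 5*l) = (l^2 + 10*l + 21)/(l + 5)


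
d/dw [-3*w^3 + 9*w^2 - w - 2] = -9*w^2 + 18*w - 1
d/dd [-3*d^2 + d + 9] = 1 - 6*d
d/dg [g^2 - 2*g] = 2*g - 2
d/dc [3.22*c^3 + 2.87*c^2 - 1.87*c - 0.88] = 9.66*c^2 + 5.74*c - 1.87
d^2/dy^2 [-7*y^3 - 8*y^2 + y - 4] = -42*y - 16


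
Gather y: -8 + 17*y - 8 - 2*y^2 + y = -2*y^2 + 18*y - 16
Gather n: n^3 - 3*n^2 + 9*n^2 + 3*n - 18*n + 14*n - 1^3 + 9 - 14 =n^3 + 6*n^2 - n - 6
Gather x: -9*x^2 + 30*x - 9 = -9*x^2 + 30*x - 9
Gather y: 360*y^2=360*y^2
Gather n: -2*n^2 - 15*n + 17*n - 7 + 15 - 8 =-2*n^2 + 2*n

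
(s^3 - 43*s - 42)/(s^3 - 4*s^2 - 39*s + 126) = (s + 1)/(s - 3)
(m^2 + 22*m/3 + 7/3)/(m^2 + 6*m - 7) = (m + 1/3)/(m - 1)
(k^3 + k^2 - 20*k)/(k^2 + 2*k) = (k^2 + k - 20)/(k + 2)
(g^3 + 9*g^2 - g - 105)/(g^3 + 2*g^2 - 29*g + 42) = (g + 5)/(g - 2)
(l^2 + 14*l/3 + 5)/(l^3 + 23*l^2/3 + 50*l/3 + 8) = (3*l + 5)/(3*l^2 + 14*l + 8)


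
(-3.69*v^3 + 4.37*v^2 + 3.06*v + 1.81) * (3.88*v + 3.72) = -14.3172*v^4 + 3.2288*v^3 + 28.1292*v^2 + 18.406*v + 6.7332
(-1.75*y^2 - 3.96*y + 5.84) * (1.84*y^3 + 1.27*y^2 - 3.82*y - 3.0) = -3.22*y^5 - 9.5089*y^4 + 12.4014*y^3 + 27.794*y^2 - 10.4288*y - 17.52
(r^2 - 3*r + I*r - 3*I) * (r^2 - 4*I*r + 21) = r^4 - 3*r^3 - 3*I*r^3 + 25*r^2 + 9*I*r^2 - 75*r + 21*I*r - 63*I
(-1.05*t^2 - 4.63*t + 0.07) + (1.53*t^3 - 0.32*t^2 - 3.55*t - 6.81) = 1.53*t^3 - 1.37*t^2 - 8.18*t - 6.74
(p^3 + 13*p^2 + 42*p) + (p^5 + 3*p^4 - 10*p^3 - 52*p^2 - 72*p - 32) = p^5 + 3*p^4 - 9*p^3 - 39*p^2 - 30*p - 32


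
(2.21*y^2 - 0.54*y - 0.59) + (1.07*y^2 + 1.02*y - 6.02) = 3.28*y^2 + 0.48*y - 6.61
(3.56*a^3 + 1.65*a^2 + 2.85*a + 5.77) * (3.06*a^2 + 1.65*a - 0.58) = 10.8936*a^5 + 10.923*a^4 + 9.3787*a^3 + 21.4017*a^2 + 7.8675*a - 3.3466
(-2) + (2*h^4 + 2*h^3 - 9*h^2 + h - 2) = 2*h^4 + 2*h^3 - 9*h^2 + h - 4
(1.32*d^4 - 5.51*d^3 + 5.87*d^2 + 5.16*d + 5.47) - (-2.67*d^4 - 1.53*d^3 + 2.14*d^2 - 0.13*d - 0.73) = 3.99*d^4 - 3.98*d^3 + 3.73*d^2 + 5.29*d + 6.2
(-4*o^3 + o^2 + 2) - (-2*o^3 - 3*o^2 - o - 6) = -2*o^3 + 4*o^2 + o + 8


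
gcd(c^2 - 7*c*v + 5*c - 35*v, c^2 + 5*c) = c + 5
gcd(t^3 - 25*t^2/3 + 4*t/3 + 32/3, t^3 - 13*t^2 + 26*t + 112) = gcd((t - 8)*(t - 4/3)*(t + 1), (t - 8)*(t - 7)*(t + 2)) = t - 8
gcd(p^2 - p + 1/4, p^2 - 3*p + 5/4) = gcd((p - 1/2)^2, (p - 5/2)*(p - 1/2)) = p - 1/2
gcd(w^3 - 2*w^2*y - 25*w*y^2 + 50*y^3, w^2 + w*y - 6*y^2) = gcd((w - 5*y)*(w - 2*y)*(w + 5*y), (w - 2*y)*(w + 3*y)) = -w + 2*y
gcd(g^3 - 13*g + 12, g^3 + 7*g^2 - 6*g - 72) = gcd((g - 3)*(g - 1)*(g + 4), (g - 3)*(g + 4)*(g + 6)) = g^2 + g - 12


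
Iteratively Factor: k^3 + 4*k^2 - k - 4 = (k + 4)*(k^2 - 1) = (k + 1)*(k + 4)*(k - 1)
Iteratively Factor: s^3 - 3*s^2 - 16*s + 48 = (s - 4)*(s^2 + s - 12) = (s - 4)*(s - 3)*(s + 4)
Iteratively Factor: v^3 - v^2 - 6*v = (v - 3)*(v^2 + 2*v) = v*(v - 3)*(v + 2)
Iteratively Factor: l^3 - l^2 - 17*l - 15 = (l - 5)*(l^2 + 4*l + 3) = (l - 5)*(l + 3)*(l + 1)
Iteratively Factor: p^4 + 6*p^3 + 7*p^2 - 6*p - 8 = (p + 2)*(p^3 + 4*p^2 - p - 4) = (p + 1)*(p + 2)*(p^2 + 3*p - 4) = (p - 1)*(p + 1)*(p + 2)*(p + 4)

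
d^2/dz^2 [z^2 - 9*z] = 2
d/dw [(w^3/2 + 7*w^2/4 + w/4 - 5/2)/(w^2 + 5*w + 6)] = (w^2 + 6*w + 7)/(2*(w^2 + 6*w + 9))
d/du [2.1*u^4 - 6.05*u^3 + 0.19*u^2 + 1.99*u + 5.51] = 8.4*u^3 - 18.15*u^2 + 0.38*u + 1.99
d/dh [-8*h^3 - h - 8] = -24*h^2 - 1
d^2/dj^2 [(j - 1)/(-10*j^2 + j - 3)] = 2*(-(j - 1)*(20*j - 1)^2 + (30*j - 11)*(10*j^2 - j + 3))/(10*j^2 - j + 3)^3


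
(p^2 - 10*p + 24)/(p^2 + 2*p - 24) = (p - 6)/(p + 6)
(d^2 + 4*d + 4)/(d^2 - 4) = (d + 2)/(d - 2)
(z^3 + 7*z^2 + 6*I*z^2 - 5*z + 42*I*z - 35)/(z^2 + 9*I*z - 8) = (z^2 + z*(7 + 5*I) + 35*I)/(z + 8*I)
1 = 1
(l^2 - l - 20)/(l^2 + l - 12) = (l - 5)/(l - 3)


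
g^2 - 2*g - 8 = (g - 4)*(g + 2)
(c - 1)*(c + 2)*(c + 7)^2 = c^4 + 15*c^3 + 61*c^2 + 21*c - 98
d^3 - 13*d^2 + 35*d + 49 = (d - 7)^2*(d + 1)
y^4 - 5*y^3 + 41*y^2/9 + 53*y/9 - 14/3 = (y - 3)*(y - 7/3)*(y - 2/3)*(y + 1)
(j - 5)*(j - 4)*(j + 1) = j^3 - 8*j^2 + 11*j + 20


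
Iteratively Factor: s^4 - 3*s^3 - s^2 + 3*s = (s)*(s^3 - 3*s^2 - s + 3) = s*(s - 1)*(s^2 - 2*s - 3) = s*(s - 3)*(s - 1)*(s + 1)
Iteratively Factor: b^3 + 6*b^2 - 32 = (b + 4)*(b^2 + 2*b - 8) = (b - 2)*(b + 4)*(b + 4)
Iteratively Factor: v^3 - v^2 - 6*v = (v + 2)*(v^2 - 3*v) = v*(v + 2)*(v - 3)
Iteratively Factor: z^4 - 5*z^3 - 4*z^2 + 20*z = (z - 2)*(z^3 - 3*z^2 - 10*z) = z*(z - 2)*(z^2 - 3*z - 10) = z*(z - 5)*(z - 2)*(z + 2)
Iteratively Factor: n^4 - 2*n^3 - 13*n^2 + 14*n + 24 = (n - 4)*(n^3 + 2*n^2 - 5*n - 6) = (n - 4)*(n - 2)*(n^2 + 4*n + 3) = (n - 4)*(n - 2)*(n + 3)*(n + 1)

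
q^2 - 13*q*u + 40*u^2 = (q - 8*u)*(q - 5*u)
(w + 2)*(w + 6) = w^2 + 8*w + 12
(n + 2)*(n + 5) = n^2 + 7*n + 10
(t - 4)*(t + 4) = t^2 - 16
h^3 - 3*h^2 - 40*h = h*(h - 8)*(h + 5)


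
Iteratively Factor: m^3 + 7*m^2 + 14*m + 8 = (m + 1)*(m^2 + 6*m + 8) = (m + 1)*(m + 2)*(m + 4)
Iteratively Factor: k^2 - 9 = (k + 3)*(k - 3)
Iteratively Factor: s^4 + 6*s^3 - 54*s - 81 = (s + 3)*(s^3 + 3*s^2 - 9*s - 27) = (s + 3)^2*(s^2 - 9) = (s + 3)^3*(s - 3)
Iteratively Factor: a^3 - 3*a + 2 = (a - 1)*(a^2 + a - 2) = (a - 1)^2*(a + 2)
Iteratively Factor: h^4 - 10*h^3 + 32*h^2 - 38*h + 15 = (h - 5)*(h^3 - 5*h^2 + 7*h - 3) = (h - 5)*(h - 1)*(h^2 - 4*h + 3) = (h - 5)*(h - 3)*(h - 1)*(h - 1)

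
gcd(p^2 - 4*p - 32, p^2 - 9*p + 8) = p - 8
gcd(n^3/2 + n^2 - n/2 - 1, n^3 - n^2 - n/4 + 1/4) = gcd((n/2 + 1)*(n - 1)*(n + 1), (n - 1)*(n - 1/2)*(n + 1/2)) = n - 1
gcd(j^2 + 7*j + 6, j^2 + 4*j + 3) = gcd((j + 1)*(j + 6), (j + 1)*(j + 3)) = j + 1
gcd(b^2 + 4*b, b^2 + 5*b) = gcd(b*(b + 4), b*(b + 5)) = b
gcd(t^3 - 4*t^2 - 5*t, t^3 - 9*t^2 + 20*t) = t^2 - 5*t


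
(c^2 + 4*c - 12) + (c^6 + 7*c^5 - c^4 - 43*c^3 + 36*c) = c^6 + 7*c^5 - c^4 - 43*c^3 + c^2 + 40*c - 12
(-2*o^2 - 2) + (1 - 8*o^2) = -10*o^2 - 1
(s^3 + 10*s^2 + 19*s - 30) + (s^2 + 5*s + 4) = s^3 + 11*s^2 + 24*s - 26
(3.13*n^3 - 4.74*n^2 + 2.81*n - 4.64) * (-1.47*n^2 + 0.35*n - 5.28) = -4.6011*n^5 + 8.0633*n^4 - 22.3161*n^3 + 32.8315*n^2 - 16.4608*n + 24.4992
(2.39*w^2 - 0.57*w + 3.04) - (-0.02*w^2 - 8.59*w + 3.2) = 2.41*w^2 + 8.02*w - 0.16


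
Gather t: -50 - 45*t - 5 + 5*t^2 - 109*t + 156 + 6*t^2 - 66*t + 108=11*t^2 - 220*t + 209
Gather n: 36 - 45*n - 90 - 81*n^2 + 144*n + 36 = -81*n^2 + 99*n - 18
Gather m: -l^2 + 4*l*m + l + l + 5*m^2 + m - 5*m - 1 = -l^2 + 2*l + 5*m^2 + m*(4*l - 4) - 1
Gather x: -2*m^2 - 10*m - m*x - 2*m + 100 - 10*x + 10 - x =-2*m^2 - 12*m + x*(-m - 11) + 110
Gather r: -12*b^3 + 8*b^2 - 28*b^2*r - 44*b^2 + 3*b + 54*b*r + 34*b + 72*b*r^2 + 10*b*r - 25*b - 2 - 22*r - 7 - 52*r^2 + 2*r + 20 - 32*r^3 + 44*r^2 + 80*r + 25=-12*b^3 - 36*b^2 + 12*b - 32*r^3 + r^2*(72*b - 8) + r*(-28*b^2 + 64*b + 60) + 36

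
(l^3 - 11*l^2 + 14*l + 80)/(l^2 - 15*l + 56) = (l^2 - 3*l - 10)/(l - 7)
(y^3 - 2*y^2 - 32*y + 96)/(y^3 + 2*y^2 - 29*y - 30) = (y^2 - 8*y + 16)/(y^2 - 4*y - 5)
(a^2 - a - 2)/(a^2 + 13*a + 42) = (a^2 - a - 2)/(a^2 + 13*a + 42)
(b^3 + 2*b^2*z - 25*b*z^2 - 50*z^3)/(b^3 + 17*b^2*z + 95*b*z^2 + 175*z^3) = (b^2 - 3*b*z - 10*z^2)/(b^2 + 12*b*z + 35*z^2)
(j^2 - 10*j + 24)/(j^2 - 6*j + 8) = (j - 6)/(j - 2)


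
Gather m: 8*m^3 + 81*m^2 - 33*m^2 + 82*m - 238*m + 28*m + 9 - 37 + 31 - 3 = 8*m^3 + 48*m^2 - 128*m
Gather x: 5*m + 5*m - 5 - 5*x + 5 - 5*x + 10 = 10*m - 10*x + 10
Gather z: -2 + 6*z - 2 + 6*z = 12*z - 4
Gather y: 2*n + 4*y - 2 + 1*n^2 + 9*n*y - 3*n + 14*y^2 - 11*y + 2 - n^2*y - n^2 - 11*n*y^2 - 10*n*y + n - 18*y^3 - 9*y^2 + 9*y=-18*y^3 + y^2*(5 - 11*n) + y*(-n^2 - n + 2)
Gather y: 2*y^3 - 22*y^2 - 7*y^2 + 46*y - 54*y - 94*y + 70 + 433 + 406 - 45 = 2*y^3 - 29*y^2 - 102*y + 864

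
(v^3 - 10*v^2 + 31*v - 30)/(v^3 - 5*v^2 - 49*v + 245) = (v^2 - 5*v + 6)/(v^2 - 49)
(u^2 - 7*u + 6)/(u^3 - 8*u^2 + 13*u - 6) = 1/(u - 1)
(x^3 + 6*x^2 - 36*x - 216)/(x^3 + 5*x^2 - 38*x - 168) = (x^2 + 12*x + 36)/(x^2 + 11*x + 28)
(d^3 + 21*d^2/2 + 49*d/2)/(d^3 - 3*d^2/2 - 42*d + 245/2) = d*(2*d + 7)/(2*d^2 - 17*d + 35)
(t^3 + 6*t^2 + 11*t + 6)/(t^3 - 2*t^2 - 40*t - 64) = (t^2 + 4*t + 3)/(t^2 - 4*t - 32)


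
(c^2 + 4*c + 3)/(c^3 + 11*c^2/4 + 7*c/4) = 4*(c + 3)/(c*(4*c + 7))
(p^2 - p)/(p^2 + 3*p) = (p - 1)/(p + 3)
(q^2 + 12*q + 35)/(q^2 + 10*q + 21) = (q + 5)/(q + 3)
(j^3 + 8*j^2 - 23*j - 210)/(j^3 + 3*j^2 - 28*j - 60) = (j + 7)/(j + 2)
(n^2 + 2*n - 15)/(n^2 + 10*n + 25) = (n - 3)/(n + 5)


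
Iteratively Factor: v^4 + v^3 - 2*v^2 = (v - 1)*(v^3 + 2*v^2) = v*(v - 1)*(v^2 + 2*v) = v^2*(v - 1)*(v + 2)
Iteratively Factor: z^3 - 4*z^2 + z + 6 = (z + 1)*(z^2 - 5*z + 6) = (z - 3)*(z + 1)*(z - 2)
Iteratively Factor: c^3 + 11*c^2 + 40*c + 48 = (c + 4)*(c^2 + 7*c + 12) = (c + 4)^2*(c + 3)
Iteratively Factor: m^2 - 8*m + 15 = (m - 3)*(m - 5)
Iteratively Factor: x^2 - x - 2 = (x + 1)*(x - 2)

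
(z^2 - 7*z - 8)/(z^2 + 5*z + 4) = (z - 8)/(z + 4)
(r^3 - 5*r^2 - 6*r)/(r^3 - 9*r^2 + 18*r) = (r + 1)/(r - 3)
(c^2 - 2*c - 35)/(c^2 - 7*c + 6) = (c^2 - 2*c - 35)/(c^2 - 7*c + 6)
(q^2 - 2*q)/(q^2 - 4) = q/(q + 2)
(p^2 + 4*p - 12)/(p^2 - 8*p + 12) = (p + 6)/(p - 6)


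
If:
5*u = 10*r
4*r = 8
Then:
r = 2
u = 4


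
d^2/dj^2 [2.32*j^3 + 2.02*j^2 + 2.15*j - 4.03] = 13.92*j + 4.04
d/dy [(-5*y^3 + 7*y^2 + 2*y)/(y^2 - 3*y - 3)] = (-5*y^4 + 30*y^3 + 22*y^2 - 42*y - 6)/(y^4 - 6*y^3 + 3*y^2 + 18*y + 9)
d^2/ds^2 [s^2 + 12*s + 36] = 2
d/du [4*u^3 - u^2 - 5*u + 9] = 12*u^2 - 2*u - 5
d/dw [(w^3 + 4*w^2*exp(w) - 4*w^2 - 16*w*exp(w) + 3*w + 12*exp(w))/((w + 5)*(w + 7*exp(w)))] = ((w + 5)*(w + 7*exp(w))*(4*w^2*exp(w) + 3*w^2 - 8*w*exp(w) - 8*w - 4*exp(w) + 3) - (w + 5)*(7*exp(w) + 1)*(w^3 + 4*w^2*exp(w) - 4*w^2 - 16*w*exp(w) + 3*w + 12*exp(w)) + (w + 7*exp(w))*(-w^3 - 4*w^2*exp(w) + 4*w^2 + 16*w*exp(w) - 3*w - 12*exp(w)))/((w + 5)^2*(w + 7*exp(w))^2)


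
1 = 1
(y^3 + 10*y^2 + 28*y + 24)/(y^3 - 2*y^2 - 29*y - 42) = (y^2 + 8*y + 12)/(y^2 - 4*y - 21)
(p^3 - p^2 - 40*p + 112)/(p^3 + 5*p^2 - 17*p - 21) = (p^2 - 8*p + 16)/(p^2 - 2*p - 3)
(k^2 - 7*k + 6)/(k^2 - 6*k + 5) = (k - 6)/(k - 5)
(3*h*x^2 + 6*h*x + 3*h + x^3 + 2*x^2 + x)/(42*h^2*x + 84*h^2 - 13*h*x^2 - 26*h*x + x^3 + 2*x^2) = (3*h*x^2 + 6*h*x + 3*h + x^3 + 2*x^2 + x)/(42*h^2*x + 84*h^2 - 13*h*x^2 - 26*h*x + x^3 + 2*x^2)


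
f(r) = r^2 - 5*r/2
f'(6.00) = 9.50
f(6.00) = 21.00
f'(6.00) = 9.50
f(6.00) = 21.00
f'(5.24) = 7.98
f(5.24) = 14.36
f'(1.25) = 0.00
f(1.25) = -1.56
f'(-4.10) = -10.70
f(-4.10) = 27.06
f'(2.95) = 3.40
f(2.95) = 1.33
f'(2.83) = 3.16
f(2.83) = 0.93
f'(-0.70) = -3.90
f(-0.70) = 2.24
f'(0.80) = -0.90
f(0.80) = -1.36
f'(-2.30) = -7.10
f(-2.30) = 11.04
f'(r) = 2*r - 5/2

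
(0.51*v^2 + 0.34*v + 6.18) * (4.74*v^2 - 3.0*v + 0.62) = 2.4174*v^4 + 0.0816000000000001*v^3 + 28.5894*v^2 - 18.3292*v + 3.8316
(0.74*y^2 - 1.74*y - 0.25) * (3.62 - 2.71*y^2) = -2.0054*y^4 + 4.7154*y^3 + 3.3563*y^2 - 6.2988*y - 0.905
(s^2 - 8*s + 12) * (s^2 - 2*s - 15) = s^4 - 10*s^3 + 13*s^2 + 96*s - 180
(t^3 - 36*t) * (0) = 0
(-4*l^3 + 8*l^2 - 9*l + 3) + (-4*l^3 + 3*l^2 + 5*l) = -8*l^3 + 11*l^2 - 4*l + 3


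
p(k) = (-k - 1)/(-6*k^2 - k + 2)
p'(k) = (-k - 1)*(12*k + 1)/(-6*k^2 - k + 2)^2 - 1/(-6*k^2 - k + 2) = (6*k^2 + k - (k + 1)*(12*k + 1) - 2)/(6*k^2 + k - 2)^2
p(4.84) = 0.04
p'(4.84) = -0.01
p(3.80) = 0.05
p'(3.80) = -0.02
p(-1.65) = -0.05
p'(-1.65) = 0.00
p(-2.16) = -0.05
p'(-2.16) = -0.01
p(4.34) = 0.05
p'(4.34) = -0.01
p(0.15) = -0.67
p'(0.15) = -1.68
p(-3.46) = -0.04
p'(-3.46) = -0.01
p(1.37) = 0.22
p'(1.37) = -0.27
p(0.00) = -0.50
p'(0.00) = -0.75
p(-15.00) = -0.01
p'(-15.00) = 0.00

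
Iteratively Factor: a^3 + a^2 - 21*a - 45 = (a + 3)*(a^2 - 2*a - 15) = (a + 3)^2*(a - 5)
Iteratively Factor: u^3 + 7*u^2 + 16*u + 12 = (u + 3)*(u^2 + 4*u + 4) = (u + 2)*(u + 3)*(u + 2)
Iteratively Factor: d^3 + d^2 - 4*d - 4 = (d + 1)*(d^2 - 4) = (d - 2)*(d + 1)*(d + 2)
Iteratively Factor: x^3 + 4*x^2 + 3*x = (x)*(x^2 + 4*x + 3) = x*(x + 1)*(x + 3)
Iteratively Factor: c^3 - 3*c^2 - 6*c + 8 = (c + 2)*(c^2 - 5*c + 4) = (c - 1)*(c + 2)*(c - 4)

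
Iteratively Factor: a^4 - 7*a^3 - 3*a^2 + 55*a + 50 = (a - 5)*(a^3 - 2*a^2 - 13*a - 10) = (a - 5)*(a + 1)*(a^2 - 3*a - 10) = (a - 5)^2*(a + 1)*(a + 2)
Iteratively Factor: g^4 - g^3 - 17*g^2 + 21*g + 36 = (g + 4)*(g^3 - 5*g^2 + 3*g + 9) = (g - 3)*(g + 4)*(g^2 - 2*g - 3) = (g - 3)*(g + 1)*(g + 4)*(g - 3)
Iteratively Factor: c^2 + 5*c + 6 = (c + 3)*(c + 2)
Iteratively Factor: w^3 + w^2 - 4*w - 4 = (w + 1)*(w^2 - 4) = (w + 1)*(w + 2)*(w - 2)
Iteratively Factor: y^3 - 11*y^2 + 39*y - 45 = (y - 3)*(y^2 - 8*y + 15) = (y - 3)^2*(y - 5)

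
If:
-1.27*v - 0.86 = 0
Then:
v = -0.68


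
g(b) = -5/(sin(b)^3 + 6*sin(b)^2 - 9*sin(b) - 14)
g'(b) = -5*(-3*sin(b)^2*cos(b) - 12*sin(b)*cos(b) + 9*cos(b))/(sin(b)^3 + 6*sin(b)^2 - 9*sin(b) - 14)^2 = 15*(sin(b)^2 + 4*sin(b) - 3)*cos(b)/(sin(b)^3 + 6*sin(b)^2 - 9*sin(b) - 14)^2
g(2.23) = 0.30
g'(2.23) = -0.03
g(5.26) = 1.95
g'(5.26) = -6.75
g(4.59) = 37.18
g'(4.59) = 606.08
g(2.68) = 0.30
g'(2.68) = 0.05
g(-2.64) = 0.60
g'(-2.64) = 0.88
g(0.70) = 0.29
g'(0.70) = -0.00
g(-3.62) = 0.30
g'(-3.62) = 0.04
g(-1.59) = 1506.56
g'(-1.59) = 156893.36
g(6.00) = 0.45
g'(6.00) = -0.48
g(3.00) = 0.33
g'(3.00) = 0.16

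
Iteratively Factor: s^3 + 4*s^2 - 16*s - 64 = (s + 4)*(s^2 - 16) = (s + 4)^2*(s - 4)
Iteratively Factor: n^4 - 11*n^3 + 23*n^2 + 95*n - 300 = (n + 3)*(n^3 - 14*n^2 + 65*n - 100) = (n - 5)*(n + 3)*(n^2 - 9*n + 20) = (n - 5)*(n - 4)*(n + 3)*(n - 5)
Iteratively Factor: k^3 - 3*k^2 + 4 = (k - 2)*(k^2 - k - 2) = (k - 2)^2*(k + 1)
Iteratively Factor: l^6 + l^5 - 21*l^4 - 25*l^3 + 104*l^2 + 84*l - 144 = (l - 1)*(l^5 + 2*l^4 - 19*l^3 - 44*l^2 + 60*l + 144) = (l - 1)*(l + 2)*(l^4 - 19*l^2 - 6*l + 72) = (l - 2)*(l - 1)*(l + 2)*(l^3 + 2*l^2 - 15*l - 36) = (l - 2)*(l - 1)*(l + 2)*(l + 3)*(l^2 - l - 12) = (l - 2)*(l - 1)*(l + 2)*(l + 3)^2*(l - 4)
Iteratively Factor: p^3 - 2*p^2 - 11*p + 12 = (p - 1)*(p^2 - p - 12) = (p - 4)*(p - 1)*(p + 3)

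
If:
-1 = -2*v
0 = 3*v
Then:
No Solution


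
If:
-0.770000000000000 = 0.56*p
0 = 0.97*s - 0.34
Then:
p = -1.38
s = 0.35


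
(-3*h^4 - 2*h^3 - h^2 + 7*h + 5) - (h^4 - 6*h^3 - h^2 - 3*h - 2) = -4*h^4 + 4*h^3 + 10*h + 7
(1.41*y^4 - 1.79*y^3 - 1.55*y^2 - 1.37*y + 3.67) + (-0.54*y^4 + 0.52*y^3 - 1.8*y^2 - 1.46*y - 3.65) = 0.87*y^4 - 1.27*y^3 - 3.35*y^2 - 2.83*y + 0.02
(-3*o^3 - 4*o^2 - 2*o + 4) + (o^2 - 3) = -3*o^3 - 3*o^2 - 2*o + 1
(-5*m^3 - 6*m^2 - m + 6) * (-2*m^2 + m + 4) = 10*m^5 + 7*m^4 - 24*m^3 - 37*m^2 + 2*m + 24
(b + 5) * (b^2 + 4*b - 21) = b^3 + 9*b^2 - b - 105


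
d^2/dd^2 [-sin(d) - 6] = sin(d)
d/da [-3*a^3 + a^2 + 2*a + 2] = -9*a^2 + 2*a + 2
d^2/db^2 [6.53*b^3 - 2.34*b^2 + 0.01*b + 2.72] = 39.18*b - 4.68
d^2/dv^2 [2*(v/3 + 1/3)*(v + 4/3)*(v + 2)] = 4*v + 52/9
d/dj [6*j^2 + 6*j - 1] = 12*j + 6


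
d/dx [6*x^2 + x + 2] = 12*x + 1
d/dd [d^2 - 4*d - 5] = 2*d - 4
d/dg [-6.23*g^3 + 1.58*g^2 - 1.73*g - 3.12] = -18.69*g^2 + 3.16*g - 1.73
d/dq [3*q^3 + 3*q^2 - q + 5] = 9*q^2 + 6*q - 1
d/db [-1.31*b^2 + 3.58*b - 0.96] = 3.58 - 2.62*b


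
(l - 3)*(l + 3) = l^2 - 9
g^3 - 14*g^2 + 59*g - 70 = (g - 7)*(g - 5)*(g - 2)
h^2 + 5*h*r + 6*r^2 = (h + 2*r)*(h + 3*r)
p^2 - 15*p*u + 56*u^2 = (p - 8*u)*(p - 7*u)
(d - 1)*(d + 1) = d^2 - 1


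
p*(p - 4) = p^2 - 4*p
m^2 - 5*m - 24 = (m - 8)*(m + 3)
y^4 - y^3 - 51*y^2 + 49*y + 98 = (y - 7)*(y - 2)*(y + 1)*(y + 7)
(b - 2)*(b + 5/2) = b^2 + b/2 - 5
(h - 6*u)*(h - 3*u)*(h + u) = h^3 - 8*h^2*u + 9*h*u^2 + 18*u^3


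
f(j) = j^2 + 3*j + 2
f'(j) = 2*j + 3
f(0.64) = 4.33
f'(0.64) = 4.28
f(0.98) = 5.90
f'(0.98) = 4.96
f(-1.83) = -0.14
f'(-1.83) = -0.66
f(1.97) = 11.79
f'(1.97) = 6.94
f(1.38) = 8.04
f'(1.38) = 5.76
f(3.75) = 27.31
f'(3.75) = 10.50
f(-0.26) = 1.29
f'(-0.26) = 2.48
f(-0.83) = 0.20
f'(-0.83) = 1.34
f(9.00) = 110.00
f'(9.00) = 21.00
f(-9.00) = 56.00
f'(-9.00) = -15.00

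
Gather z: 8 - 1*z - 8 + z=0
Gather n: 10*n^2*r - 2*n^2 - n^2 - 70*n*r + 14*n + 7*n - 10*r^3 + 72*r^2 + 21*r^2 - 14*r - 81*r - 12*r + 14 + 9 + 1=n^2*(10*r - 3) + n*(21 - 70*r) - 10*r^3 + 93*r^2 - 107*r + 24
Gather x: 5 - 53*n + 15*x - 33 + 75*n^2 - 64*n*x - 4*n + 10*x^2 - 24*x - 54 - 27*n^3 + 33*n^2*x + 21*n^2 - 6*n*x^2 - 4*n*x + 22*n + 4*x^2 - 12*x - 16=-27*n^3 + 96*n^2 - 35*n + x^2*(14 - 6*n) + x*(33*n^2 - 68*n - 21) - 98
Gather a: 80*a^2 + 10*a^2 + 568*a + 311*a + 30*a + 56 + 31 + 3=90*a^2 + 909*a + 90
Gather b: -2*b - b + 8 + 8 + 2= 18 - 3*b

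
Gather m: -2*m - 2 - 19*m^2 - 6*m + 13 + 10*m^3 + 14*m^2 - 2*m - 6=10*m^3 - 5*m^2 - 10*m + 5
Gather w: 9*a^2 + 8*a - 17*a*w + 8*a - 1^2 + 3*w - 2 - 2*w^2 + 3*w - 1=9*a^2 + 16*a - 2*w^2 + w*(6 - 17*a) - 4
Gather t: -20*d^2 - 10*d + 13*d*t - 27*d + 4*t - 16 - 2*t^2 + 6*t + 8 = -20*d^2 - 37*d - 2*t^2 + t*(13*d + 10) - 8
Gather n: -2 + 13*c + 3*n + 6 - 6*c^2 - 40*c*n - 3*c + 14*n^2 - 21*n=-6*c^2 + 10*c + 14*n^2 + n*(-40*c - 18) + 4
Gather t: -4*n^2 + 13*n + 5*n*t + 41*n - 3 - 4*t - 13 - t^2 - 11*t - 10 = -4*n^2 + 54*n - t^2 + t*(5*n - 15) - 26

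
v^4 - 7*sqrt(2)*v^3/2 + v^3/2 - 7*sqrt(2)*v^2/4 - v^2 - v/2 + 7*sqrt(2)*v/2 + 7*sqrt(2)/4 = (v - 1)*(v + 1/2)*(v + 1)*(v - 7*sqrt(2)/2)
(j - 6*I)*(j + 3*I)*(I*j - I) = I*j^3 + 3*j^2 - I*j^2 - 3*j + 18*I*j - 18*I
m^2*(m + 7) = m^3 + 7*m^2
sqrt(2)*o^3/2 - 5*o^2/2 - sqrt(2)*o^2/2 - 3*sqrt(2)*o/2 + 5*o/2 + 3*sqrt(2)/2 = (o - 1)*(o - 3*sqrt(2))*(sqrt(2)*o/2 + 1/2)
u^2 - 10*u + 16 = (u - 8)*(u - 2)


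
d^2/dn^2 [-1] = 0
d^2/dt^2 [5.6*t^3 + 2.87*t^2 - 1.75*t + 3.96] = 33.6*t + 5.74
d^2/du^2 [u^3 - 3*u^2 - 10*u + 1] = 6*u - 6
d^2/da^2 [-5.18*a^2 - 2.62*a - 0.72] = -10.3600000000000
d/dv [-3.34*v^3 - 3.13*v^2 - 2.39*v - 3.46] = -10.02*v^2 - 6.26*v - 2.39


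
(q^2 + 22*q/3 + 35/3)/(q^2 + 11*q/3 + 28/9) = 3*(q + 5)/(3*q + 4)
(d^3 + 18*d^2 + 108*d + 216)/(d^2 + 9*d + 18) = (d^2 + 12*d + 36)/(d + 3)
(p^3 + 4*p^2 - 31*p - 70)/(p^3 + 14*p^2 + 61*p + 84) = (p^2 - 3*p - 10)/(p^2 + 7*p + 12)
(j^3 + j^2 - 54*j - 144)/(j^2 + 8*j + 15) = (j^2 - 2*j - 48)/(j + 5)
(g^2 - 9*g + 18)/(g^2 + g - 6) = (g^2 - 9*g + 18)/(g^2 + g - 6)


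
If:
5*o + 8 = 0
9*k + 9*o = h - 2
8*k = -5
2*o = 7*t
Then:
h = -721/40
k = -5/8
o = -8/5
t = -16/35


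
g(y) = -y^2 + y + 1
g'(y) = 1 - 2*y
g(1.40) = 0.44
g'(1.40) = -1.80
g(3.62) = -8.48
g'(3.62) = -6.24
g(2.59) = -3.12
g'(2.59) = -4.18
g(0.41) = 1.24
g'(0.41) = 0.18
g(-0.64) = -0.05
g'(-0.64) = 2.28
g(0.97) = 1.03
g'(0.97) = -0.94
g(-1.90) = -4.51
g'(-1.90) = 4.80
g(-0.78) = -0.39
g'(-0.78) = 2.56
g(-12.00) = -155.00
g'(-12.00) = 25.00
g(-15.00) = -239.00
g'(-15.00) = 31.00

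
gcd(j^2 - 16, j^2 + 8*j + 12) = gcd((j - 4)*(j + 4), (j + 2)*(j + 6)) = 1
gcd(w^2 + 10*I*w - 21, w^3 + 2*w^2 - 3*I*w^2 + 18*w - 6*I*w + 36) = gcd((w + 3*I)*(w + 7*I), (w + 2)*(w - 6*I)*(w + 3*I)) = w + 3*I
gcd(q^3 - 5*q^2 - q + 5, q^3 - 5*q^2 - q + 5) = q^3 - 5*q^2 - q + 5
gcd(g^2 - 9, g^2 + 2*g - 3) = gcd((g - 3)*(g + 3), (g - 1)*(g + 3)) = g + 3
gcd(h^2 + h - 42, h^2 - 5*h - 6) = h - 6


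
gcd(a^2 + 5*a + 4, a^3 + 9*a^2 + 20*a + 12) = a + 1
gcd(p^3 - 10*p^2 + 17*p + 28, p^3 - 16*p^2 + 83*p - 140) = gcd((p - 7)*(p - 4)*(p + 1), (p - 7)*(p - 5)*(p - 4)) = p^2 - 11*p + 28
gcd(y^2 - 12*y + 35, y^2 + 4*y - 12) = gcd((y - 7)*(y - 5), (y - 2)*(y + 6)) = 1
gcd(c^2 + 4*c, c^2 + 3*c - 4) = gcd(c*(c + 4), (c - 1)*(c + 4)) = c + 4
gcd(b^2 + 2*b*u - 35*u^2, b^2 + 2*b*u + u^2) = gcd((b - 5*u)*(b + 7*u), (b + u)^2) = 1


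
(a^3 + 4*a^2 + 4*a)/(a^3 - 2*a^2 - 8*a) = (a + 2)/(a - 4)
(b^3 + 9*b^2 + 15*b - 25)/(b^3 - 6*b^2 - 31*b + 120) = (b^2 + 4*b - 5)/(b^2 - 11*b + 24)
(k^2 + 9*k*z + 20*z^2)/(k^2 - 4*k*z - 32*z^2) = (-k - 5*z)/(-k + 8*z)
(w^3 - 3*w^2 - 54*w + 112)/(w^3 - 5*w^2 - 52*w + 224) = (w - 2)/(w - 4)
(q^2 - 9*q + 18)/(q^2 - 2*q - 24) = (q - 3)/(q + 4)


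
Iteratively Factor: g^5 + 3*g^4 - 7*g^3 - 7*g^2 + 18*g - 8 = (g - 1)*(g^4 + 4*g^3 - 3*g^2 - 10*g + 8) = (g - 1)^2*(g^3 + 5*g^2 + 2*g - 8) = (g - 1)^3*(g^2 + 6*g + 8) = (g - 1)^3*(g + 4)*(g + 2)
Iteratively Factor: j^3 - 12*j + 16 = (j - 2)*(j^2 + 2*j - 8) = (j - 2)*(j + 4)*(j - 2)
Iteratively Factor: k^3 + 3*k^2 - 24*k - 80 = (k - 5)*(k^2 + 8*k + 16) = (k - 5)*(k + 4)*(k + 4)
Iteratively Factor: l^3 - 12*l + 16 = (l - 2)*(l^2 + 2*l - 8) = (l - 2)*(l + 4)*(l - 2)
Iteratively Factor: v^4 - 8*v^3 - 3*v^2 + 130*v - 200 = (v + 4)*(v^3 - 12*v^2 + 45*v - 50) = (v - 5)*(v + 4)*(v^2 - 7*v + 10) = (v - 5)^2*(v + 4)*(v - 2)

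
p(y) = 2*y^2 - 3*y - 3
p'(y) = 4*y - 3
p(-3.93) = 39.68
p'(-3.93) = -18.72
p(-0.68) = -0.04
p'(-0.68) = -5.72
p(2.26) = 0.44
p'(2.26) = 6.04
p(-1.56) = 6.55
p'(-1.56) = -9.24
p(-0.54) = -0.80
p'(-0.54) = -5.16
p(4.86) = 29.66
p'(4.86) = 16.44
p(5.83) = 47.49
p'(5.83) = 20.32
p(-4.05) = 41.96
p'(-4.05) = -19.20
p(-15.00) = 492.00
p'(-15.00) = -63.00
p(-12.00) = 321.00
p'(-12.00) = -51.00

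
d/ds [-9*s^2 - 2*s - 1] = -18*s - 2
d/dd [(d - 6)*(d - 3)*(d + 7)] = 3*d^2 - 4*d - 45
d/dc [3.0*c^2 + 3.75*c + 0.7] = 6.0*c + 3.75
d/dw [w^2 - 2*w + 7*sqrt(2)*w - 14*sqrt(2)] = 2*w - 2 + 7*sqrt(2)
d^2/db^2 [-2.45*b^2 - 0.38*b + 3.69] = -4.90000000000000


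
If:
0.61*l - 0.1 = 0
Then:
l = 0.16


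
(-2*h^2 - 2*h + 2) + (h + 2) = -2*h^2 - h + 4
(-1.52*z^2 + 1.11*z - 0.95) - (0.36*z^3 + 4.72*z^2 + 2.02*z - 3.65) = -0.36*z^3 - 6.24*z^2 - 0.91*z + 2.7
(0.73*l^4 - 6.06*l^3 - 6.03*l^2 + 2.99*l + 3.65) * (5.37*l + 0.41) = 3.9201*l^5 - 32.2429*l^4 - 34.8657*l^3 + 13.584*l^2 + 20.8264*l + 1.4965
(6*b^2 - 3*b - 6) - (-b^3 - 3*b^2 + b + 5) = b^3 + 9*b^2 - 4*b - 11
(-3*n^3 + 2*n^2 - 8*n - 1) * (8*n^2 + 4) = -24*n^5 + 16*n^4 - 76*n^3 - 32*n - 4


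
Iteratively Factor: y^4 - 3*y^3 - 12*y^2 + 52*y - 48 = (y + 4)*(y^3 - 7*y^2 + 16*y - 12) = (y - 2)*(y + 4)*(y^2 - 5*y + 6) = (y - 3)*(y - 2)*(y + 4)*(y - 2)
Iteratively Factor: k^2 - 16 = (k + 4)*(k - 4)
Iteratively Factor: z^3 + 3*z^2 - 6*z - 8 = (z - 2)*(z^2 + 5*z + 4) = (z - 2)*(z + 4)*(z + 1)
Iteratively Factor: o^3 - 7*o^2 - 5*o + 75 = (o + 3)*(o^2 - 10*o + 25) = (o - 5)*(o + 3)*(o - 5)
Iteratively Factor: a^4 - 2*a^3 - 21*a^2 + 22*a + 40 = (a - 5)*(a^3 + 3*a^2 - 6*a - 8) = (a - 5)*(a - 2)*(a^2 + 5*a + 4) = (a - 5)*(a - 2)*(a + 1)*(a + 4)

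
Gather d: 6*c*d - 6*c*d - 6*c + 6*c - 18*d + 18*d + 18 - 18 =0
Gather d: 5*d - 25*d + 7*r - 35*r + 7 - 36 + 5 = -20*d - 28*r - 24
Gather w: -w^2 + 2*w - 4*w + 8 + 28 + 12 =-w^2 - 2*w + 48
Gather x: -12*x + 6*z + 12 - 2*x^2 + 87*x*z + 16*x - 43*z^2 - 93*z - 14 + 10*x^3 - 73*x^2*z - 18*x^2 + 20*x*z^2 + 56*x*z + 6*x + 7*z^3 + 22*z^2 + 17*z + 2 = 10*x^3 + x^2*(-73*z - 20) + x*(20*z^2 + 143*z + 10) + 7*z^3 - 21*z^2 - 70*z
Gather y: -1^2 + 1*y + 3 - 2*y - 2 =-y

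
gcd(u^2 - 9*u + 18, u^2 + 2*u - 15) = u - 3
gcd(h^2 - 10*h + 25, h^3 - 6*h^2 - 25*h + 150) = h - 5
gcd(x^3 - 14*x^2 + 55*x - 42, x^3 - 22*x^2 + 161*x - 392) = x - 7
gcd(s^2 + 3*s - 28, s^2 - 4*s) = s - 4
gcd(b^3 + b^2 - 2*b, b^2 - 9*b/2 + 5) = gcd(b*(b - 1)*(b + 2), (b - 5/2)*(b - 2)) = 1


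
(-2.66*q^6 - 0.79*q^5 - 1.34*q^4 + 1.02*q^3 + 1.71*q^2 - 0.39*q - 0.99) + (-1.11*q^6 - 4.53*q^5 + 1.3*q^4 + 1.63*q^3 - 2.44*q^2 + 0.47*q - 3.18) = -3.77*q^6 - 5.32*q^5 - 0.04*q^4 + 2.65*q^3 - 0.73*q^2 + 0.08*q - 4.17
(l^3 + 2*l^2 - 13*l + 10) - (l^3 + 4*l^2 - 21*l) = -2*l^2 + 8*l + 10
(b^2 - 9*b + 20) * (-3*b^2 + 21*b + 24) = -3*b^4 + 48*b^3 - 225*b^2 + 204*b + 480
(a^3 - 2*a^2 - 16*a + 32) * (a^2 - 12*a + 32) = a^5 - 14*a^4 + 40*a^3 + 160*a^2 - 896*a + 1024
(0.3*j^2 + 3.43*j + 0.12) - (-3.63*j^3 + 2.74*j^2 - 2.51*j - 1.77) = 3.63*j^3 - 2.44*j^2 + 5.94*j + 1.89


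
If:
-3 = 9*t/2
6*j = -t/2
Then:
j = 1/18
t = -2/3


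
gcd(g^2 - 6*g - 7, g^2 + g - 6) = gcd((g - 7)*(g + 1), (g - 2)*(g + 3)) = 1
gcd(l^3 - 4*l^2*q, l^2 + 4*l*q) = l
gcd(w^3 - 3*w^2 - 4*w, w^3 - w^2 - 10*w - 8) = w^2 - 3*w - 4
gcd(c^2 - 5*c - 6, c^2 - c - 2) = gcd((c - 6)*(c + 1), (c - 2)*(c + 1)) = c + 1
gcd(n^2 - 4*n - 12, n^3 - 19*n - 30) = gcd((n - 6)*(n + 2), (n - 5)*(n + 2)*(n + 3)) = n + 2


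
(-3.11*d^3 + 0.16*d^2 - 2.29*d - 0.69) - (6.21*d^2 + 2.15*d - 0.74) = -3.11*d^3 - 6.05*d^2 - 4.44*d + 0.05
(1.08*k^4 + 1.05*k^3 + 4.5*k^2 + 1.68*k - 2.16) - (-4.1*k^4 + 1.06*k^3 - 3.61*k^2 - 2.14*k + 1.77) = 5.18*k^4 - 0.01*k^3 + 8.11*k^2 + 3.82*k - 3.93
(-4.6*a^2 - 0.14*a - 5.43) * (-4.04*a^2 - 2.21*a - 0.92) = 18.584*a^4 + 10.7316*a^3 + 26.4786*a^2 + 12.1291*a + 4.9956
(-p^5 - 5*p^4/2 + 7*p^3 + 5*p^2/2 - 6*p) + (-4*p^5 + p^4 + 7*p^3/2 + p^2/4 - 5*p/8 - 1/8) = -5*p^5 - 3*p^4/2 + 21*p^3/2 + 11*p^2/4 - 53*p/8 - 1/8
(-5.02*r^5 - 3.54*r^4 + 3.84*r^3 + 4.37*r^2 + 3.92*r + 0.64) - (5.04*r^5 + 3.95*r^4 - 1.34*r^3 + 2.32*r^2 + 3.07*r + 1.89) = -10.06*r^5 - 7.49*r^4 + 5.18*r^3 + 2.05*r^2 + 0.85*r - 1.25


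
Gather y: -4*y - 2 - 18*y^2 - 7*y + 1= -18*y^2 - 11*y - 1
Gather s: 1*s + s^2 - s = s^2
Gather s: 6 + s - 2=s + 4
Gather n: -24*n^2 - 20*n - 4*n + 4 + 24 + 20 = -24*n^2 - 24*n + 48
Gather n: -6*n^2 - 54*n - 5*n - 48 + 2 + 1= -6*n^2 - 59*n - 45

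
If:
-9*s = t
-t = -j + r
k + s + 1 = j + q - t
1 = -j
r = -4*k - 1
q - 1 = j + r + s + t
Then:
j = -1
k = -3/5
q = -11/15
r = 7/5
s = 4/15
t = -12/5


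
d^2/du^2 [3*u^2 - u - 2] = 6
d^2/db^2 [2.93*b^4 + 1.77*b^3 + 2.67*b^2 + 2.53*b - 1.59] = 35.16*b^2 + 10.62*b + 5.34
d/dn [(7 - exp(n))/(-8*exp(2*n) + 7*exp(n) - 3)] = (-(exp(n) - 7)*(16*exp(n) - 7) + 8*exp(2*n) - 7*exp(n) + 3)*exp(n)/(8*exp(2*n) - 7*exp(n) + 3)^2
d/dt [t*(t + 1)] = 2*t + 1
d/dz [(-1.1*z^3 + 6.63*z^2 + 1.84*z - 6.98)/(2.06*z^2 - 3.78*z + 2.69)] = (-2.266*z^4 + 8.316*z^3 - 37.7288*z^2 + 64.427*z - 21.4348)/(4.2436*z^4 - 15.5736*z^3 + 25.3712*z^2 - 20.3364*z + 7.2361)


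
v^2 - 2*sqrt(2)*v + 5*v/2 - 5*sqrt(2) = (v + 5/2)*(v - 2*sqrt(2))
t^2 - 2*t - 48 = (t - 8)*(t + 6)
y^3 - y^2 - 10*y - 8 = (y - 4)*(y + 1)*(y + 2)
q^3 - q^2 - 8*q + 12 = (q - 2)^2*(q + 3)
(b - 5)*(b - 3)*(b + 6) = b^3 - 2*b^2 - 33*b + 90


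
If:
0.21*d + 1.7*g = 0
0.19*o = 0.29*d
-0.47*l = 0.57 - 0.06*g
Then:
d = 0.655172413793103*o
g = -0.0809330628803245*o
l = -0.010331880367701*o - 1.21276595744681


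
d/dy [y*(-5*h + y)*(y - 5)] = -10*h*y + 25*h + 3*y^2 - 10*y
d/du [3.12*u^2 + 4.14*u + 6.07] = 6.24*u + 4.14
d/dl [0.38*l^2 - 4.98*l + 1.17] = 0.76*l - 4.98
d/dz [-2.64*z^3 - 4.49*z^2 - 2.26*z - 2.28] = -7.92*z^2 - 8.98*z - 2.26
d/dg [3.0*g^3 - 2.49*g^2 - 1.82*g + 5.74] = 9.0*g^2 - 4.98*g - 1.82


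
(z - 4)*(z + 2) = z^2 - 2*z - 8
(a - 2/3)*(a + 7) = a^2 + 19*a/3 - 14/3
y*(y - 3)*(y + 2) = y^3 - y^2 - 6*y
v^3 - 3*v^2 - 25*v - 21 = (v - 7)*(v + 1)*(v + 3)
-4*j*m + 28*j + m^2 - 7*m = (-4*j + m)*(m - 7)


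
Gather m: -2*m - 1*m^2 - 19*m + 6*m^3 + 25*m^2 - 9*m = 6*m^3 + 24*m^2 - 30*m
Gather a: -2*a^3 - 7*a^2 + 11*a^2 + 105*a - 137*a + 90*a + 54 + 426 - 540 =-2*a^3 + 4*a^2 + 58*a - 60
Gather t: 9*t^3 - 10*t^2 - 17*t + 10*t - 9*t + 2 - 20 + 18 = 9*t^3 - 10*t^2 - 16*t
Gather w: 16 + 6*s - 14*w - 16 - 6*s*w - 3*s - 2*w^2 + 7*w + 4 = 3*s - 2*w^2 + w*(-6*s - 7) + 4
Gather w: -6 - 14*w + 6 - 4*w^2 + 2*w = -4*w^2 - 12*w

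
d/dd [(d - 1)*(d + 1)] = 2*d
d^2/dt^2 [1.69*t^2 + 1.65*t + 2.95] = 3.38000000000000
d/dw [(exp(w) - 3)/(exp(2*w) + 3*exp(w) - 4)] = (-exp(2*w) + 6*exp(w) + 5)*exp(w)/(exp(4*w) + 6*exp(3*w) + exp(2*w) - 24*exp(w) + 16)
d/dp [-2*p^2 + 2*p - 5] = 2 - 4*p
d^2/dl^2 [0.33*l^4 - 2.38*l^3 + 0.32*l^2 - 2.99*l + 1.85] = 3.96*l^2 - 14.28*l + 0.64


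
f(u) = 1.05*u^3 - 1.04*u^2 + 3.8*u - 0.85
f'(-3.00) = 38.39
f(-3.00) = -49.96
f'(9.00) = 240.23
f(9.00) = 714.56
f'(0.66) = 3.80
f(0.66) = 1.51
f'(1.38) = 6.93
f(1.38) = 5.17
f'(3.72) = 39.65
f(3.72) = 52.95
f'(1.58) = 8.38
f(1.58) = 6.70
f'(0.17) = 3.54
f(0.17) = -0.23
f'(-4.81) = 86.68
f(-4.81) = -160.04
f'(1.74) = 9.72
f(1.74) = 8.14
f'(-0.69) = 6.73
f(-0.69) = -4.31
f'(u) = 3.15*u^2 - 2.08*u + 3.8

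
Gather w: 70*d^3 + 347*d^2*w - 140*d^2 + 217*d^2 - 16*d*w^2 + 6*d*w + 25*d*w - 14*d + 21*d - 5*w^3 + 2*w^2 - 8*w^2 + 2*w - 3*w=70*d^3 + 77*d^2 + 7*d - 5*w^3 + w^2*(-16*d - 6) + w*(347*d^2 + 31*d - 1)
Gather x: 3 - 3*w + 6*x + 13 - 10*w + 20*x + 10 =-13*w + 26*x + 26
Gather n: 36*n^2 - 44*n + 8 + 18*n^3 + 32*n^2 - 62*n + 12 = 18*n^3 + 68*n^2 - 106*n + 20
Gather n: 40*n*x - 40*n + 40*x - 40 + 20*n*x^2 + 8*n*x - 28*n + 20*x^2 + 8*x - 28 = n*(20*x^2 + 48*x - 68) + 20*x^2 + 48*x - 68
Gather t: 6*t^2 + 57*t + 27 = 6*t^2 + 57*t + 27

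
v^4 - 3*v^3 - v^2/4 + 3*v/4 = v*(v - 3)*(v - 1/2)*(v + 1/2)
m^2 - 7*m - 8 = (m - 8)*(m + 1)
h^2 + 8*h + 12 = (h + 2)*(h + 6)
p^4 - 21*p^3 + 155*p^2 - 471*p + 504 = (p - 8)*(p - 7)*(p - 3)^2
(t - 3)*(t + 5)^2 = t^3 + 7*t^2 - 5*t - 75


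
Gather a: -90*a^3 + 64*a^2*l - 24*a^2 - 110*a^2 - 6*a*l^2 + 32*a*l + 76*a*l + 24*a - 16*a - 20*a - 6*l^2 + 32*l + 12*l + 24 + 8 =-90*a^3 + a^2*(64*l - 134) + a*(-6*l^2 + 108*l - 12) - 6*l^2 + 44*l + 32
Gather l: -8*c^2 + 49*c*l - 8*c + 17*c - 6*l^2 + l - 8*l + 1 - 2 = -8*c^2 + 9*c - 6*l^2 + l*(49*c - 7) - 1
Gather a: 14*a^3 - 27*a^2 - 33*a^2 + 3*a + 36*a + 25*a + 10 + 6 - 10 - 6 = 14*a^3 - 60*a^2 + 64*a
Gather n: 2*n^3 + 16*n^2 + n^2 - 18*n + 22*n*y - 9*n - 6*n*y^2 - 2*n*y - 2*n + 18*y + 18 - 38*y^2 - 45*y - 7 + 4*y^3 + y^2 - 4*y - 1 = 2*n^3 + 17*n^2 + n*(-6*y^2 + 20*y - 29) + 4*y^3 - 37*y^2 - 31*y + 10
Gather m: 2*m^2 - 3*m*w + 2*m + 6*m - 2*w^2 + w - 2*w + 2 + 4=2*m^2 + m*(8 - 3*w) - 2*w^2 - w + 6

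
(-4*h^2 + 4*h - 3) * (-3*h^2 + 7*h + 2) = 12*h^4 - 40*h^3 + 29*h^2 - 13*h - 6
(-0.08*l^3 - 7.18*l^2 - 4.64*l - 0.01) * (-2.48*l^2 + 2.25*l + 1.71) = 0.1984*l^5 + 17.6264*l^4 - 4.7846*l^3 - 22.693*l^2 - 7.9569*l - 0.0171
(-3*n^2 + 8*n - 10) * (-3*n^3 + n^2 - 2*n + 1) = 9*n^5 - 27*n^4 + 44*n^3 - 29*n^2 + 28*n - 10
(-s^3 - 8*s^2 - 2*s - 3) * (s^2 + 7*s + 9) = -s^5 - 15*s^4 - 67*s^3 - 89*s^2 - 39*s - 27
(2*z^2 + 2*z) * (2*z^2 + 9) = 4*z^4 + 4*z^3 + 18*z^2 + 18*z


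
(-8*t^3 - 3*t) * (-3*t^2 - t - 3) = 24*t^5 + 8*t^4 + 33*t^3 + 3*t^2 + 9*t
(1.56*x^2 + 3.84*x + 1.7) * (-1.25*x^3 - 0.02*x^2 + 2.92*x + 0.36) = -1.95*x^5 - 4.8312*x^4 + 2.3534*x^3 + 11.7404*x^2 + 6.3464*x + 0.612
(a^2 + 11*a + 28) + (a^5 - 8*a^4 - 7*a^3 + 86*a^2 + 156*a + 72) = a^5 - 8*a^4 - 7*a^3 + 87*a^2 + 167*a + 100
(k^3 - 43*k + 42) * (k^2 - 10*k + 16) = k^5 - 10*k^4 - 27*k^3 + 472*k^2 - 1108*k + 672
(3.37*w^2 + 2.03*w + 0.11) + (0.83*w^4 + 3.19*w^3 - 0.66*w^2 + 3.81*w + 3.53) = 0.83*w^4 + 3.19*w^3 + 2.71*w^2 + 5.84*w + 3.64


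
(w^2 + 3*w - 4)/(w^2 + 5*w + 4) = (w - 1)/(w + 1)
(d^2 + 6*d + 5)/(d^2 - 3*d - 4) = (d + 5)/(d - 4)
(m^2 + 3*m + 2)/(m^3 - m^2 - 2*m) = (m + 2)/(m*(m - 2))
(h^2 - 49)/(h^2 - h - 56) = (h - 7)/(h - 8)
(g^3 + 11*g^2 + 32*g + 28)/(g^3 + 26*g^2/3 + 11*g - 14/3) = 3*(g + 2)/(3*g - 1)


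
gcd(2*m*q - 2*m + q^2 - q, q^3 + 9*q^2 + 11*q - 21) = q - 1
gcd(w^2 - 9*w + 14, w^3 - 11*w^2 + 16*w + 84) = w - 7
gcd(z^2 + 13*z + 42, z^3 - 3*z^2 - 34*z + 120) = z + 6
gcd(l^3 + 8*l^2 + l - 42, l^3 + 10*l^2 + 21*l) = l^2 + 10*l + 21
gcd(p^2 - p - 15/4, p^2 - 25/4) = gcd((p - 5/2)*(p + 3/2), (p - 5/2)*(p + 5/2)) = p - 5/2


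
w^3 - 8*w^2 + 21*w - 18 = (w - 3)^2*(w - 2)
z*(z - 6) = z^2 - 6*z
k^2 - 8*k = k*(k - 8)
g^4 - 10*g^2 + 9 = (g - 3)*(g - 1)*(g + 1)*(g + 3)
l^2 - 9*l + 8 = (l - 8)*(l - 1)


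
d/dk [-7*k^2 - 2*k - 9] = -14*k - 2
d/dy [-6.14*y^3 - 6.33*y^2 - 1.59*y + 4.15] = -18.42*y^2 - 12.66*y - 1.59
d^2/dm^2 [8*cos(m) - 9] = -8*cos(m)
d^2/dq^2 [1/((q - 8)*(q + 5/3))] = 6*(9*(q - 8)^2 + 3*(q - 8)*(3*q + 5) + (3*q + 5)^2)/((q - 8)^3*(3*q + 5)^3)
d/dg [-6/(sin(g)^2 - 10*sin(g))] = 12*(sin(g) - 5)*cos(g)/((sin(g) - 10)^2*sin(g)^2)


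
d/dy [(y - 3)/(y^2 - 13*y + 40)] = (y^2 - 13*y - (y - 3)*(2*y - 13) + 40)/(y^2 - 13*y + 40)^2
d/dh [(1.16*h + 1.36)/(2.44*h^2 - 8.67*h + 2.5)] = (-2.8304*h^2 - 6.6368*h + 14.6912)/(5.9536*h^4 - 42.3096*h^3 + 87.3689*h^2 - 43.35*h + 6.25)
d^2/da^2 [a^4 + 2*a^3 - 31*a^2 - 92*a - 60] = 12*a^2 + 12*a - 62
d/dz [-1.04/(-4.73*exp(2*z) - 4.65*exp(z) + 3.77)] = (-9.8384*exp(z) - 4.836)*exp(z)/(4.73*exp(2*z) + 4.65*exp(z) - 3.77)^2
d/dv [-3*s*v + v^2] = -3*s + 2*v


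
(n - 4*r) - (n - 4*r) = 0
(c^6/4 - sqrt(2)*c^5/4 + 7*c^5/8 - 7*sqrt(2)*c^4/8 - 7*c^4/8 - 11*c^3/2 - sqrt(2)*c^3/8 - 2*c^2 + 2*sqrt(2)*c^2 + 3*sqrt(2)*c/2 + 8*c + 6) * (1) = c^6/4 - sqrt(2)*c^5/4 + 7*c^5/8 - 7*sqrt(2)*c^4/8 - 7*c^4/8 - 11*c^3/2 - sqrt(2)*c^3/8 - 2*c^2 + 2*sqrt(2)*c^2 + 3*sqrt(2)*c/2 + 8*c + 6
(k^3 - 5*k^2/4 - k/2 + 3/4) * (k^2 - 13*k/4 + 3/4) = k^5 - 9*k^4/2 + 69*k^3/16 + 23*k^2/16 - 45*k/16 + 9/16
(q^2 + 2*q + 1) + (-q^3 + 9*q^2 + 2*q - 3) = -q^3 + 10*q^2 + 4*q - 2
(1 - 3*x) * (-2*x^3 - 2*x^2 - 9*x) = 6*x^4 + 4*x^3 + 25*x^2 - 9*x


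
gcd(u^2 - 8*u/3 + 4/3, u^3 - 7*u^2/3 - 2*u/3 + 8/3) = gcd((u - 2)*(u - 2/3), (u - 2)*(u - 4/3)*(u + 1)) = u - 2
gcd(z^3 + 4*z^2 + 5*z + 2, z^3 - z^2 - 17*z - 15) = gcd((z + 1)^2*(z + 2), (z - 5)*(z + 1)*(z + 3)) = z + 1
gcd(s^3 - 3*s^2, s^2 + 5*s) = s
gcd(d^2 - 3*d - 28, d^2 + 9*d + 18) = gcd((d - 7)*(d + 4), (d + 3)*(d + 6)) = 1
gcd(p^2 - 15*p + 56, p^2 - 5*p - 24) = p - 8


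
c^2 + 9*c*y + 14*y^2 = (c + 2*y)*(c + 7*y)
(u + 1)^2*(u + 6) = u^3 + 8*u^2 + 13*u + 6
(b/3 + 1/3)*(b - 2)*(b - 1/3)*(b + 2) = b^4/3 + 2*b^3/9 - 13*b^2/9 - 8*b/9 + 4/9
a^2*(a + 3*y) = a^3 + 3*a^2*y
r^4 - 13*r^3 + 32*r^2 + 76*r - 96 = (r - 8)*(r - 6)*(r - 1)*(r + 2)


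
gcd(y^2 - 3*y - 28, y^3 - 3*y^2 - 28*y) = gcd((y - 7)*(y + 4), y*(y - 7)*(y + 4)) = y^2 - 3*y - 28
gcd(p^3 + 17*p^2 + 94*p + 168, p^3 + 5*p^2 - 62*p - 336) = p^2 + 13*p + 42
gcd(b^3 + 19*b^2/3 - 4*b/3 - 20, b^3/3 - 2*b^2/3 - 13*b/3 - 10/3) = b + 2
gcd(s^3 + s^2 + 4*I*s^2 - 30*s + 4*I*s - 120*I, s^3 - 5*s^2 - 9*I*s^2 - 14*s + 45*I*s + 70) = s - 5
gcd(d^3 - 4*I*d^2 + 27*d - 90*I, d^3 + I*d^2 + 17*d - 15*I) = d^2 + 2*I*d + 15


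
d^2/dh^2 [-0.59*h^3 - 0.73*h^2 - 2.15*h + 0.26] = -3.54*h - 1.46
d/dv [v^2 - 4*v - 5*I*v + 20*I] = 2*v - 4 - 5*I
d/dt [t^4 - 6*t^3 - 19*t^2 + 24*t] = 4*t^3 - 18*t^2 - 38*t + 24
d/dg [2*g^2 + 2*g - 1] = 4*g + 2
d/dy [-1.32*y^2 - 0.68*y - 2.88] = -2.64*y - 0.68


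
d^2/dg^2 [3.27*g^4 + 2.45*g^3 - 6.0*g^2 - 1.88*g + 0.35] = 39.24*g^2 + 14.7*g - 12.0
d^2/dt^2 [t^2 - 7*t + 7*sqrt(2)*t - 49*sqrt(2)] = 2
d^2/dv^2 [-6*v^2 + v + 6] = -12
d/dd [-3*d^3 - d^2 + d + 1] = -9*d^2 - 2*d + 1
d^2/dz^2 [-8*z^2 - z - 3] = -16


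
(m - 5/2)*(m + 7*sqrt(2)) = m^2 - 5*m/2 + 7*sqrt(2)*m - 35*sqrt(2)/2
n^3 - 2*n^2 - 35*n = n*(n - 7)*(n + 5)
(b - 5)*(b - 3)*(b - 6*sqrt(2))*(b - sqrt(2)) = b^4 - 7*sqrt(2)*b^3 - 8*b^3 + 27*b^2 + 56*sqrt(2)*b^2 - 105*sqrt(2)*b - 96*b + 180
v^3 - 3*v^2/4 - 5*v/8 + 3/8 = (v - 1)*(v - 1/2)*(v + 3/4)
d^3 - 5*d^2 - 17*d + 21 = (d - 7)*(d - 1)*(d + 3)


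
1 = 1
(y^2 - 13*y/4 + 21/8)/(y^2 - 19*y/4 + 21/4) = (y - 3/2)/(y - 3)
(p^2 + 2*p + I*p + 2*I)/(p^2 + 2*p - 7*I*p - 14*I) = (p + I)/(p - 7*I)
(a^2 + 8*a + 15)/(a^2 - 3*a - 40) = (a + 3)/(a - 8)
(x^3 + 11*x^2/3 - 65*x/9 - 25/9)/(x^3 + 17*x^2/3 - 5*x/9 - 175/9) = (3*x + 1)/(3*x + 7)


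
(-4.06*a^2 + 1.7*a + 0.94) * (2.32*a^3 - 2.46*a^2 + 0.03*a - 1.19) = -9.4192*a^5 + 13.9316*a^4 - 2.123*a^3 + 2.57*a^2 - 1.9948*a - 1.1186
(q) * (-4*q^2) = -4*q^3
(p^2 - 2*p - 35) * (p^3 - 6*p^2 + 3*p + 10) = p^5 - 8*p^4 - 20*p^3 + 214*p^2 - 125*p - 350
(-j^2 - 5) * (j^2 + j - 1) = -j^4 - j^3 - 4*j^2 - 5*j + 5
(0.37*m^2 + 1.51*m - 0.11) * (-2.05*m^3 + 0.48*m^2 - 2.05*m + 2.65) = -0.7585*m^5 - 2.9179*m^4 + 0.1918*m^3 - 2.1678*m^2 + 4.227*m - 0.2915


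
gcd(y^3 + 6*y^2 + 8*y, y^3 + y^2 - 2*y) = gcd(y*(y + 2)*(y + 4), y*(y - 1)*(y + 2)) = y^2 + 2*y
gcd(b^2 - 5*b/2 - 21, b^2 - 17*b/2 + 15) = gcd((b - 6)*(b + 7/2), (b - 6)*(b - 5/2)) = b - 6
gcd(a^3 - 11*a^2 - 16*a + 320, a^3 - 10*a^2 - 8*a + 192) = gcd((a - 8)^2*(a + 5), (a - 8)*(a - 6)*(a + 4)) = a - 8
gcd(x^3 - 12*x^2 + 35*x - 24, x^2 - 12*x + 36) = 1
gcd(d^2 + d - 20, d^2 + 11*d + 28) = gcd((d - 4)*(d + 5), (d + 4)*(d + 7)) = 1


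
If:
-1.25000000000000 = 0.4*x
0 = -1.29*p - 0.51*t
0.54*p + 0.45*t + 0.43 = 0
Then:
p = 0.72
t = -1.82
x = -3.12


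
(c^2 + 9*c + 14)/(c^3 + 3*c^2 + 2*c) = (c + 7)/(c*(c + 1))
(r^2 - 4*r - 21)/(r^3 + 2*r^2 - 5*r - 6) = (r - 7)/(r^2 - r - 2)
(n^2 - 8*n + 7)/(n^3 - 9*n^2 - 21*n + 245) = (n - 1)/(n^2 - 2*n - 35)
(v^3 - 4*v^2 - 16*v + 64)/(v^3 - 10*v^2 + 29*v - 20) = (v^2 - 16)/(v^2 - 6*v + 5)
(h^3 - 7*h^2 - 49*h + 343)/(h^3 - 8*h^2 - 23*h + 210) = (h^2 - 49)/(h^2 - h - 30)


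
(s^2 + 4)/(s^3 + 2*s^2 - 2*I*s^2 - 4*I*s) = (s + 2*I)/(s*(s + 2))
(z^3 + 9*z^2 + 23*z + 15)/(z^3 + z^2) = 1 + 8/z + 15/z^2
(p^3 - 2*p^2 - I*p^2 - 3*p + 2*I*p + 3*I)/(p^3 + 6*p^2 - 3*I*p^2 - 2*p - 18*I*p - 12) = (p^2 - 2*p - 3)/(p^2 + 2*p*(3 - I) - 12*I)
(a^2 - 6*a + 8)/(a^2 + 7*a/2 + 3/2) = 2*(a^2 - 6*a + 8)/(2*a^2 + 7*a + 3)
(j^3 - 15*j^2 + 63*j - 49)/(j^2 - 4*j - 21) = (j^2 - 8*j + 7)/(j + 3)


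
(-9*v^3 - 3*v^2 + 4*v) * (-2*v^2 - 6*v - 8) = 18*v^5 + 60*v^4 + 82*v^3 - 32*v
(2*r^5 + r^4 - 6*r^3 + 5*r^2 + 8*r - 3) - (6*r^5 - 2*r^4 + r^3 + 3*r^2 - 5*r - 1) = -4*r^5 + 3*r^4 - 7*r^3 + 2*r^2 + 13*r - 2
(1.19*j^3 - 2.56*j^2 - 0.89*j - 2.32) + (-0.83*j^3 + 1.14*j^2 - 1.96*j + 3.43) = 0.36*j^3 - 1.42*j^2 - 2.85*j + 1.11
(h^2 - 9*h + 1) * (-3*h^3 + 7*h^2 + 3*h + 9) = -3*h^5 + 34*h^4 - 63*h^3 - 11*h^2 - 78*h + 9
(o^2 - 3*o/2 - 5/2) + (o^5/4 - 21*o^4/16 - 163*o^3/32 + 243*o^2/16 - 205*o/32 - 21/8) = o^5/4 - 21*o^4/16 - 163*o^3/32 + 259*o^2/16 - 253*o/32 - 41/8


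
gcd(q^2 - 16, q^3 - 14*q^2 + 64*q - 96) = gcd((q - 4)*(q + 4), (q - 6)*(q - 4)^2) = q - 4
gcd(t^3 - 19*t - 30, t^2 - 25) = t - 5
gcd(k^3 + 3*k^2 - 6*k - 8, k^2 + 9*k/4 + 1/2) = 1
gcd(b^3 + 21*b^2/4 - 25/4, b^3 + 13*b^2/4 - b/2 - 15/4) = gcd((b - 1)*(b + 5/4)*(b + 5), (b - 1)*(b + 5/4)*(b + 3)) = b^2 + b/4 - 5/4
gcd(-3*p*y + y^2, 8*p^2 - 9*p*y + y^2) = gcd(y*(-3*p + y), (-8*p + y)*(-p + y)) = 1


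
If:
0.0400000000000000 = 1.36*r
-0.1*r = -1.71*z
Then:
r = 0.03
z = 0.00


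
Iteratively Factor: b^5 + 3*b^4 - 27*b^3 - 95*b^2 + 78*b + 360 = (b + 4)*(b^4 - b^3 - 23*b^2 - 3*b + 90) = (b + 3)*(b + 4)*(b^3 - 4*b^2 - 11*b + 30) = (b - 2)*(b + 3)*(b + 4)*(b^2 - 2*b - 15) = (b - 5)*(b - 2)*(b + 3)*(b + 4)*(b + 3)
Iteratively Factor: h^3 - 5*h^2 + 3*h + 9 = (h + 1)*(h^2 - 6*h + 9) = (h - 3)*(h + 1)*(h - 3)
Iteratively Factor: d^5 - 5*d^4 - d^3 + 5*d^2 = (d - 5)*(d^4 - d^2) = d*(d - 5)*(d^3 - d) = d*(d - 5)*(d - 1)*(d^2 + d) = d^2*(d - 5)*(d - 1)*(d + 1)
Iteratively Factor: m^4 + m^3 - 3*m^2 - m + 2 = (m + 1)*(m^3 - 3*m + 2) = (m + 1)*(m + 2)*(m^2 - 2*m + 1) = (m - 1)*(m + 1)*(m + 2)*(m - 1)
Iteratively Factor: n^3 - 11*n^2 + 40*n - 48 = (n - 3)*(n^2 - 8*n + 16) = (n - 4)*(n - 3)*(n - 4)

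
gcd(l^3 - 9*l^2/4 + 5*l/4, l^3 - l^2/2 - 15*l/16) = l^2 - 5*l/4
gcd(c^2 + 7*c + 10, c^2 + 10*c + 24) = 1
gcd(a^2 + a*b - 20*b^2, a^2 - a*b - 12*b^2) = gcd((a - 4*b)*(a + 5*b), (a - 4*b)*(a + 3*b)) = a - 4*b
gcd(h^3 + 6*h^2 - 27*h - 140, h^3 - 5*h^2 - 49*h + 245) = h^2 + 2*h - 35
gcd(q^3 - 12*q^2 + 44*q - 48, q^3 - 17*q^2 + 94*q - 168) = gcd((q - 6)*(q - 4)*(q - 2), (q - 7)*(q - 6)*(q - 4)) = q^2 - 10*q + 24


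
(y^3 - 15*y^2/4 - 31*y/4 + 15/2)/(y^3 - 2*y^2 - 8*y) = (4*y^2 - 23*y + 15)/(4*y*(y - 4))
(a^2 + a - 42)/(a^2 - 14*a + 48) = (a + 7)/(a - 8)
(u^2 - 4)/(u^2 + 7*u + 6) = (u^2 - 4)/(u^2 + 7*u + 6)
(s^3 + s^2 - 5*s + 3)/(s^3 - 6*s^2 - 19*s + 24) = (s - 1)/(s - 8)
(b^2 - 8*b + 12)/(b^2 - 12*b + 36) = (b - 2)/(b - 6)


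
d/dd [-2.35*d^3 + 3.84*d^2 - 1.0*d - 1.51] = -7.05*d^2 + 7.68*d - 1.0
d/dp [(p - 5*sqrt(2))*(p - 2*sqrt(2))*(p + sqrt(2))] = 3*p^2 - 12*sqrt(2)*p + 6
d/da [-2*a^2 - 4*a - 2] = -4*a - 4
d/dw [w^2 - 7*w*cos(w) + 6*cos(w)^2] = 7*w*sin(w) + 2*w - 6*sin(2*w) - 7*cos(w)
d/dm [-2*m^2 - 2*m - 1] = -4*m - 2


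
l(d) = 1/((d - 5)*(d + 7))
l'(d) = -1/((d - 5)*(d + 7)^2) - 1/((d - 5)^2*(d + 7)) = 2*(-d - 1)/(d^4 + 4*d^3 - 66*d^2 - 140*d + 1225)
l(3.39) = -0.06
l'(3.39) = -0.03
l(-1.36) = -0.03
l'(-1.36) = 0.00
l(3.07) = -0.05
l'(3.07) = -0.02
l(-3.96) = -0.04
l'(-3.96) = 0.01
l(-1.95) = -0.03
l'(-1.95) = 0.00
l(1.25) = -0.03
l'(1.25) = -0.00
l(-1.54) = -0.03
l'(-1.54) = 0.00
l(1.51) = -0.03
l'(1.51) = -0.01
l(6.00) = 0.08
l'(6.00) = -0.08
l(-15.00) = 0.01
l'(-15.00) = 0.00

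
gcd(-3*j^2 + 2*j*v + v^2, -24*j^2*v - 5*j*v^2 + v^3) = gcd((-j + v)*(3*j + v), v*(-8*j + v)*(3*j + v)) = 3*j + v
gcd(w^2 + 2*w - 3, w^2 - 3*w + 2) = w - 1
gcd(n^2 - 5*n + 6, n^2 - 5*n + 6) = n^2 - 5*n + 6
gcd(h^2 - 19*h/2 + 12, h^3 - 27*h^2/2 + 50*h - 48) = h^2 - 19*h/2 + 12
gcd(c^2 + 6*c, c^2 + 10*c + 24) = c + 6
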